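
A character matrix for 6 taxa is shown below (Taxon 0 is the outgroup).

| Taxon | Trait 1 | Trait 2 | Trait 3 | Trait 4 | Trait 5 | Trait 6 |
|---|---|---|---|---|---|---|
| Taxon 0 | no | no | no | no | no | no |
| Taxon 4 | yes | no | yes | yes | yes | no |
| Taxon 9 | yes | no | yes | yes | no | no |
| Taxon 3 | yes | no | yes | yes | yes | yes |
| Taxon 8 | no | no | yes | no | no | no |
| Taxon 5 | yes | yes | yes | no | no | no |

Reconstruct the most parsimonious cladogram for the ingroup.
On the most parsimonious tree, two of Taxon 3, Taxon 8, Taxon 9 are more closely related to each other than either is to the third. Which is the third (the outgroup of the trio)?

The outgroup has state 'no' for every character, so 'yes' is the derived state throughout.
Trait 1 (derived state 'yes') is shared by Taxon 3, Taxon 4, Taxon 5, and Taxon 9 — a synapomorphy uniting that clade.
Trait 2 (derived state 'yes') is unique to Taxon 5 (autapomorphy; uninformative for grouping).
All ingroup taxa share the derived state 'yes' for Trait 3; it defines the ingroup but does not resolve relationships within it.
Trait 4: derived state 'yes' in Taxon 3, Taxon 4, and Taxon 9 only — synapomorphy for {Taxon 3, Taxon 4, Taxon 9}.
Trait 5: derived state 'yes' in Taxon 3 and Taxon 4 only — synapomorphy for {Taxon 3, Taxon 4}.
Trait 6 (derived state 'yes') is unique to Taxon 3 (autapomorphy; uninformative for grouping).
Most parsimonious ingroup topology: ((((Taxon 4,Taxon 3),Taxon 9),Taxon 5),Taxon 8).
Taxon 3 and Taxon 9 share a more recent common ancestor with each other than either does with Taxon 8, so Taxon 8 is the least closely related of the three.

Taxon 8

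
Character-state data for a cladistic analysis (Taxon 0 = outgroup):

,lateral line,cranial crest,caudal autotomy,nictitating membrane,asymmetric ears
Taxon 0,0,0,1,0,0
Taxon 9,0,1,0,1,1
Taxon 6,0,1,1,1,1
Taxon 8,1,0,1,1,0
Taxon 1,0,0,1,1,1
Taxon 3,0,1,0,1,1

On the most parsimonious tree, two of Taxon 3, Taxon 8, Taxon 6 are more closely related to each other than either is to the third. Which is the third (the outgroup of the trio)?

Character polarity is set by the outgroup: the derived state is whichever differs from the outgroup's state, so for caudal autotomy the derived state is '0', and for the remaining characters it is '1'.
lateral line: derived state '1' in Taxon 8 only — an autapomorphy, so it tells us nothing about relationships among taxa.
cranial crest (derived state '1') is shared by Taxon 3, Taxon 6, and Taxon 9 — a synapomorphy uniting that clade.
caudal autotomy (derived state '0') is shared by Taxon 3 and Taxon 9 — a synapomorphy uniting that clade.
All ingroup taxa share the derived state '1' for nictitating membrane; it defines the ingroup but does not resolve relationships within it.
Only Taxon 1, Taxon 3, Taxon 6, and Taxon 9 show the derived state '1' for asymmetric ears, supporting them as a clade.
Most parsimonious ingroup topology: ((((Taxon 9,Taxon 3),Taxon 6),Taxon 1),Taxon 8).
Taxon 3 and Taxon 6 share a more recent common ancestor with each other than either does with Taxon 8, so Taxon 8 is the least closely related of the three.

Taxon 8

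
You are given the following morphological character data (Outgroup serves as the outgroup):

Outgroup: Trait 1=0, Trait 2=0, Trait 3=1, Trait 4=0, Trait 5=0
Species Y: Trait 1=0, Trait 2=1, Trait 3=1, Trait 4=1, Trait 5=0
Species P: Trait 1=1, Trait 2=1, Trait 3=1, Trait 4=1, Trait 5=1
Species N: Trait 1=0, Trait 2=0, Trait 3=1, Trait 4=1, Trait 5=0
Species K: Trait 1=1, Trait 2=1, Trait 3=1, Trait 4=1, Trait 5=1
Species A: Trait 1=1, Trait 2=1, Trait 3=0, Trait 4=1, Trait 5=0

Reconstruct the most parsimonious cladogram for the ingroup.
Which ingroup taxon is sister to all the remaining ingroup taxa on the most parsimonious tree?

Species N

Character polarity is set by the outgroup: the derived state is whichever differs from the outgroup's state, so for Trait 3 the derived state is '0', and for the remaining characters it is '1'.
Trait 1 (derived state '1') is shared by Species A, Species K, and Species P — a synapomorphy uniting that clade.
Trait 2: derived state '1' in Species A, Species K, Species P, and Species Y only — synapomorphy for {Species A, Species K, Species P, Species Y}.
Trait 3: derived state '0' in Species A only — an autapomorphy, so it tells us nothing about relationships among taxa.
All ingroup taxa share the derived state '1' for Trait 4; it defines the ingroup but does not resolve relationships within it.
Only Species K and Species P show the derived state '1' for Trait 5, supporting them as a clade.
Most parsimonious ingroup topology: ((Species Y,((Species P,Species K),Species A)),Species N).
Species N is sister to the clade containing all other ingroup taxa, so it is the earliest-diverging (most basal) ingroup lineage.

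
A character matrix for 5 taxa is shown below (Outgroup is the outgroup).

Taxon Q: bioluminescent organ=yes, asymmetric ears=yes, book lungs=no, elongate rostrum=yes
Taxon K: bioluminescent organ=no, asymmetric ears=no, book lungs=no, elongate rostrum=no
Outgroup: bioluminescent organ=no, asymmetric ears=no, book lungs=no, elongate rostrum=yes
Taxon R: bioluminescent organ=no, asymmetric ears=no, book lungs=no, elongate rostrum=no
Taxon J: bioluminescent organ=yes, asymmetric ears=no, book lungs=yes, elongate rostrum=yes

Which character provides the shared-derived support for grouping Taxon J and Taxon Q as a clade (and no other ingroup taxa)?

Character polarity is set by the outgroup: the derived state is whichever differs from the outgroup's state, so for elongate rostrum the derived state is 'no', and for the remaining characters it is 'yes'.
Only Taxon J and Taxon Q show the derived state 'yes' for bioluminescent organ, supporting them as a clade.
asymmetric ears: derived state 'yes' in Taxon Q only — an autapomorphy, so it tells us nothing about relationships among taxa.
book lungs: derived state 'yes' in Taxon J only — an autapomorphy, so it tells us nothing about relationships among taxa.
elongate rostrum (derived state 'no') is shared by Taxon K and Taxon R — a synapomorphy uniting that clade.
Most parsimonious ingroup topology: ((Taxon Q,Taxon J),(Taxon K,Taxon R)).
The clade {Taxon J, Taxon Q} is supported by bioluminescent organ: its derived state 'yes' occurs in exactly those taxa and in no other taxon (including the outgroup).

bioluminescent organ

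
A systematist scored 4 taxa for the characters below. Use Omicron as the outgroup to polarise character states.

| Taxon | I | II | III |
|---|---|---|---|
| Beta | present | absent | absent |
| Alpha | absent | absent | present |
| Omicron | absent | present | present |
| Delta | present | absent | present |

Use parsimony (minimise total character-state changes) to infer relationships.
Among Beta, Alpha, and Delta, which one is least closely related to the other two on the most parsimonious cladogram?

Character polarity is set by the outgroup: the derived state is whichever differs from the outgroup's state, so for II, III the derived state is 'absent', and for the remaining characters it is 'present'.
I (derived state 'present') is shared by Beta and Delta — a synapomorphy uniting that clade.
II (derived state 'absent') is shared by all ingroup taxa — unites the whole ingroup.
III: derived state 'absent' in Beta only — an autapomorphy, so it tells us nothing about relationships among taxa.
Most parsimonious ingroup topology: (Alpha,(Beta,Delta)).
Delta and Beta share a more recent common ancestor with each other than either does with Alpha, so Alpha is the least closely related of the three.

Alpha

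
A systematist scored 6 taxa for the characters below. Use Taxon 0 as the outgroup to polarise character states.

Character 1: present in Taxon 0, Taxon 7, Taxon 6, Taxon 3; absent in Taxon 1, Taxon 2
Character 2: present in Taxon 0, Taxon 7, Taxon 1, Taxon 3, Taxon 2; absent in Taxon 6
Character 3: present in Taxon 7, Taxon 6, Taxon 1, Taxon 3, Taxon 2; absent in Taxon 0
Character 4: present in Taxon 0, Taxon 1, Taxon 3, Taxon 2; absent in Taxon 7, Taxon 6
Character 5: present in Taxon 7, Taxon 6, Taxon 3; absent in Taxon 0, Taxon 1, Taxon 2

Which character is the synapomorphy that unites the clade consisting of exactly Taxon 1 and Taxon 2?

Character 1

Character polarity is set by the outgroup: the derived state is whichever differs from the outgroup's state, so for Character 1, Character 2, Character 4 the derived state is 'absent', and for the remaining characters it is 'present'.
Character 1: derived state 'absent' in Taxon 1 and Taxon 2 only — synapomorphy for {Taxon 1, Taxon 2}.
Character 2 (derived state 'absent') is unique to Taxon 6 (autapomorphy; uninformative for grouping).
Character 3 (derived state 'present') is shared by all ingroup taxa — unites the whole ingroup.
Character 4 (derived state 'absent') is shared by Taxon 6 and Taxon 7 — a synapomorphy uniting that clade.
Only Taxon 3, Taxon 6, and Taxon 7 show the derived state 'present' for Character 5, supporting them as a clade.
Most parsimonious ingroup topology: (((Taxon 7,Taxon 6),Taxon 3),(Taxon 1,Taxon 2)).
The clade {Taxon 1, Taxon 2} is supported by Character 1: its derived state 'absent' occurs in exactly those taxa and in no other taxon (including the outgroup).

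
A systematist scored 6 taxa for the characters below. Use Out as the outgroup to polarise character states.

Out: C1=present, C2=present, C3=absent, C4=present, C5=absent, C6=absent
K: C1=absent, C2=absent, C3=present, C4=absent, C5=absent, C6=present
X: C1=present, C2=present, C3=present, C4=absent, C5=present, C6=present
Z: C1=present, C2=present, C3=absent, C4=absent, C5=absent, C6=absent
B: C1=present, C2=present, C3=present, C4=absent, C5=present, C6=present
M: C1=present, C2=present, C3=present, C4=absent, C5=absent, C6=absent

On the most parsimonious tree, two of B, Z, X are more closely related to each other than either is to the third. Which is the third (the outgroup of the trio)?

Character polarity is set by the outgroup: the derived state is whichever differs from the outgroup's state, so for C1, C2, C4 the derived state is 'absent', and for the remaining characters it is 'present'.
C1: derived state 'absent' in K only — an autapomorphy, so it tells us nothing about relationships among taxa.
C2 (derived state 'absent') is unique to K (autapomorphy; uninformative for grouping).
C3 (derived state 'present') is shared by B, K, M, and X — a synapomorphy uniting that clade.
C4 (derived state 'absent') is shared by all ingroup taxa — unites the whole ingroup.
C5 (derived state 'present') is shared by B and X — a synapomorphy uniting that clade.
C6: derived state 'present' in B, K, and X only — synapomorphy for {B, K, X}.
Most parsimonious ingroup topology: (((K,(X,B)),M),Z).
X and B share a more recent common ancestor with each other than either does with Z, so Z is the least closely related of the three.

Z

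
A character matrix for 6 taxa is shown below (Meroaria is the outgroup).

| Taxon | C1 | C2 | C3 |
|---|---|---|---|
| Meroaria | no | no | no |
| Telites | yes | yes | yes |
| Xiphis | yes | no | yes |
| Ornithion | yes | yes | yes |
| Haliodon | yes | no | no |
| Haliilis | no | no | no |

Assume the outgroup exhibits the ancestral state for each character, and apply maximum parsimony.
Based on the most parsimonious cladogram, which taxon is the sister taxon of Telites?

Ornithion

The outgroup has state 'no' for every character, so 'yes' is the derived state throughout.
C1: derived state 'yes' in Haliodon, Ornithion, Telites, and Xiphis only — synapomorphy for {Haliodon, Ornithion, Telites, Xiphis}.
C2: derived state 'yes' in Ornithion and Telites only — synapomorphy for {Ornithion, Telites}.
C3 (derived state 'yes') is shared by Ornithion, Telites, and Xiphis — a synapomorphy uniting that clade.
Most parsimonious ingroup topology: ((((Telites,Ornithion),Xiphis),Haliodon),Haliilis).
Telites and Ornithion form a cherry on this tree, so they are sister taxa.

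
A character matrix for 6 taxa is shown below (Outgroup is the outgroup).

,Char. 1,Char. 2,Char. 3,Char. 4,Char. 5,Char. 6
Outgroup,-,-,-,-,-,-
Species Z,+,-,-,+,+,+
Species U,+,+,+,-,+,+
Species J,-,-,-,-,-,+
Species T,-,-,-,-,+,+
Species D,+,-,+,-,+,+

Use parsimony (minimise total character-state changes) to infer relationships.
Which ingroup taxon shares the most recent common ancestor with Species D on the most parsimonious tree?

The outgroup has state '-' for every character, so '+' is the derived state throughout.
Char. 1 (derived state '+') is shared by Species D, Species U, and Species Z — a synapomorphy uniting that clade.
Char. 2: derived state '+' in Species U only — an autapomorphy, so it tells us nothing about relationships among taxa.
Char. 3 (derived state '+') is shared by Species D and Species U — a synapomorphy uniting that clade.
Char. 4 (derived state '+') is unique to Species Z (autapomorphy; uninformative for grouping).
Char. 5: derived state '+' in Species D, Species T, Species U, and Species Z only — synapomorphy for {Species D, Species T, Species U, Species Z}.
All ingroup taxa share the derived state '+' for Char. 6; it defines the ingroup but does not resolve relationships within it.
Most parsimonious ingroup topology: (((Species Z,(Species U,Species D)),Species T),Species J).
Species D and Species U form a cherry on this tree, so they are sister taxa.

Species U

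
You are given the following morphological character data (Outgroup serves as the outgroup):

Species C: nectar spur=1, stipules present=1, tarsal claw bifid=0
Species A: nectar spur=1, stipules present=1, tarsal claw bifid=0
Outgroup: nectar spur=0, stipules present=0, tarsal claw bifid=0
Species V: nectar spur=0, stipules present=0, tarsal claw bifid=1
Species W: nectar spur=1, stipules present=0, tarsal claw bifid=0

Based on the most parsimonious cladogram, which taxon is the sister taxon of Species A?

The outgroup has state '0' for every character, so '1' is the derived state throughout.
nectar spur: derived state '1' in Species A, Species C, and Species W only — synapomorphy for {Species A, Species C, Species W}.
Only Species A and Species C show the derived state '1' for stipules present, supporting them as a clade.
tarsal claw bifid: derived state '1' in Species V only — an autapomorphy, so it tells us nothing about relationships among taxa.
Most parsimonious ingroup topology: (((Species A,Species C),Species W),Species V).
Species A and Species C form a cherry on this tree, so they are sister taxa.

Species C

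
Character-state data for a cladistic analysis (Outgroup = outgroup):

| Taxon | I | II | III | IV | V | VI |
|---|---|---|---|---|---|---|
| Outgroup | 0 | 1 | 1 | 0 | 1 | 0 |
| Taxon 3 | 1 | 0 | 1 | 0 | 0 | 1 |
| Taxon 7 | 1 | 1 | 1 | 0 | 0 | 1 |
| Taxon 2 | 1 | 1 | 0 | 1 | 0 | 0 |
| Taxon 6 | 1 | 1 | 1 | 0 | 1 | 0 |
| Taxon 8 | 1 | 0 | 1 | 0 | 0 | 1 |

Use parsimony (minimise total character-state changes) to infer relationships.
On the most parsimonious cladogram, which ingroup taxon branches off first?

Character polarity is set by the outgroup: the derived state is whichever differs from the outgroup's state, so for II, III, V the derived state is '0', and for the remaining characters it is '1'.
I (derived state '1') is shared by all ingroup taxa — unites the whole ingroup.
Only Taxon 3 and Taxon 8 show the derived state '0' for II, supporting them as a clade.
III: derived state '0' in Taxon 2 only — an autapomorphy, so it tells us nothing about relationships among taxa.
IV: derived state '1' in Taxon 2 only — an autapomorphy, so it tells us nothing about relationships among taxa.
V (derived state '0') is shared by Taxon 2, Taxon 3, Taxon 7, and Taxon 8 — a synapomorphy uniting that clade.
Only Taxon 3, Taxon 7, and Taxon 8 show the derived state '1' for VI, supporting them as a clade.
Most parsimonious ingroup topology: ((((Taxon 3,Taxon 8),Taxon 7),Taxon 2),Taxon 6).
Taxon 6 is sister to the clade containing all other ingroup taxa, so it is the earliest-diverging (most basal) ingroup lineage.

Taxon 6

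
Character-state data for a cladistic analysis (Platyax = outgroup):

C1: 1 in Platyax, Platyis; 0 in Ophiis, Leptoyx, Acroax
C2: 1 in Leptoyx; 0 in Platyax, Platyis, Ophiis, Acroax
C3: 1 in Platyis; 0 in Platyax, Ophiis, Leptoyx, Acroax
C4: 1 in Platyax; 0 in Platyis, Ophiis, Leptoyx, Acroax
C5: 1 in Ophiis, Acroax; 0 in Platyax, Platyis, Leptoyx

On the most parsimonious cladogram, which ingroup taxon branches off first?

Character polarity is set by the outgroup: the derived state is whichever differs from the outgroup's state, so for C1, C4 the derived state is '0', and for the remaining characters it is '1'.
C1: derived state '0' in Acroax, Leptoyx, and Ophiis only — synapomorphy for {Acroax, Leptoyx, Ophiis}.
C2 (derived state '1') is unique to Leptoyx (autapomorphy; uninformative for grouping).
C3 (derived state '1') is unique to Platyis (autapomorphy; uninformative for grouping).
C4 (derived state '0') is shared by all ingroup taxa — unites the whole ingroup.
Only Acroax and Ophiis show the derived state '1' for C5, supporting them as a clade.
Most parsimonious ingroup topology: (Platyis,((Ophiis,Acroax),Leptoyx)).
Platyis is sister to the clade containing all other ingroup taxa, so it is the earliest-diverging (most basal) ingroup lineage.

Platyis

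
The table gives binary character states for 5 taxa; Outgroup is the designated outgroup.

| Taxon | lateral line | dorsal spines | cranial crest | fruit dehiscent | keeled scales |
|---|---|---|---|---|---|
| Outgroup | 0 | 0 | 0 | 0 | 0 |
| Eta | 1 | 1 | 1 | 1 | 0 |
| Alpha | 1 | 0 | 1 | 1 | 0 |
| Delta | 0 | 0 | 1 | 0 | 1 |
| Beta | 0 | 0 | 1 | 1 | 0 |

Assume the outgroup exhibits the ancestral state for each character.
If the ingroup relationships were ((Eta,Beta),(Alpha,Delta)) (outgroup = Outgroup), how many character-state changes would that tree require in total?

7

Map each character onto ((Eta,Beta),(Alpha,Delta)) (rooted by Outgroup) and count the minimum state changes it requires (Fitch parsimony):
lateral line: 2; dorsal spines: 1; cranial crest: 1; fruit dehiscent: 2; keeled scales: 1.
Total tree length = 7.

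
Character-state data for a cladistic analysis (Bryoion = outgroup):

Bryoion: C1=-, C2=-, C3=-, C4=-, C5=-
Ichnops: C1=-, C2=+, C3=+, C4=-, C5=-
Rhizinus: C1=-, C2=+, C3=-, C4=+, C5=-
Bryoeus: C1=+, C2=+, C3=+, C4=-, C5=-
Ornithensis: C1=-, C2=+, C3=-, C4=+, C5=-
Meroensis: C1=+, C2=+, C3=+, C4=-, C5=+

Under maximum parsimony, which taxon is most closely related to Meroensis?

Bryoeus

The outgroup has state '-' for every character, so '+' is the derived state throughout.
C1: derived state '+' in Bryoeus and Meroensis only — synapomorphy for {Bryoeus, Meroensis}.
C2 (derived state '+') is shared by all ingroup taxa — unites the whole ingroup.
Only Bryoeus, Ichnops, and Meroensis show the derived state '+' for C3, supporting them as a clade.
C4: derived state '+' in Ornithensis and Rhizinus only — synapomorphy for {Ornithensis, Rhizinus}.
C5 (derived state '+') is unique to Meroensis (autapomorphy; uninformative for grouping).
Most parsimonious ingroup topology: ((Ichnops,(Bryoeus,Meroensis)),(Rhizinus,Ornithensis)).
Meroensis and Bryoeus form a cherry on this tree, so they are sister taxa.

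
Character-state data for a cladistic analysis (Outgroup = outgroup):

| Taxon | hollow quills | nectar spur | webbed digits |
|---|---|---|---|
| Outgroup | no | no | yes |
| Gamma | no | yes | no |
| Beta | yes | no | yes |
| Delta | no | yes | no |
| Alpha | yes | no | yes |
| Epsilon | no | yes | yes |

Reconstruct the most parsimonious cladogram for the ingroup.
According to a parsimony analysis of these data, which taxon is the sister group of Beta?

Alpha

Character polarity is set by the outgroup: the derived state is whichever differs from the outgroup's state, so for webbed digits the derived state is 'no', and for the remaining characters it is 'yes'.
hollow quills: derived state 'yes' in Alpha and Beta only — synapomorphy for {Alpha, Beta}.
Only Delta, Epsilon, and Gamma show the derived state 'yes' for nectar spur, supporting them as a clade.
Only Delta and Gamma show the derived state 'no' for webbed digits, supporting them as a clade.
Most parsimonious ingroup topology: (((Gamma,Delta),Epsilon),(Beta,Alpha)).
Beta and Alpha form a cherry on this tree, so they are sister taxa.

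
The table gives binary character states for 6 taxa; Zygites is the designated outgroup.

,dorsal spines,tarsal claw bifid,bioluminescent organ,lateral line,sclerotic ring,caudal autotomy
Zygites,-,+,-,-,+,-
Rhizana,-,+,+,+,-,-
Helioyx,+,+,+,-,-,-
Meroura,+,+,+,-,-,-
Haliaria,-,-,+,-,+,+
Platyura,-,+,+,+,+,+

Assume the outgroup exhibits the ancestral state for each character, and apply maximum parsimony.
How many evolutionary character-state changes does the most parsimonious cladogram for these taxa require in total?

7

Character polarity is set by the outgroup: the derived state is whichever differs from the outgroup's state, so for tarsal claw bifid, sclerotic ring the derived state is '-', and for the remaining characters it is '+'.
dorsal spines: derived state '+' in Helioyx and Meroura only — synapomorphy for {Helioyx, Meroura}.
tarsal claw bifid (derived state '-') is unique to Haliaria (autapomorphy; uninformative for grouping).
bioluminescent organ (derived state '+') is shared by all ingroup taxa — unites the whole ingroup.
lateral line (state '+') occurs in Platyura and Rhizana but conflicts with the nesting implied by the other characters — most parsimoniously interpreted as homoplasy.
Only Helioyx, Meroura, and Rhizana show the derived state '-' for sclerotic ring, supporting them as a clade.
caudal autotomy: derived state '+' in Haliaria and Platyura only — synapomorphy for {Haliaria, Platyura}.
Most parsimonious ingroup topology: ((Rhizana,(Helioyx,Meroura)),(Haliaria,Platyura)).
Changes per character on this tree: dorsal spines: 1; tarsal claw bifid: 1; bioluminescent organ: 1; lateral line: 2; sclerotic ring: 1; caudal autotomy: 1.
Total = 7.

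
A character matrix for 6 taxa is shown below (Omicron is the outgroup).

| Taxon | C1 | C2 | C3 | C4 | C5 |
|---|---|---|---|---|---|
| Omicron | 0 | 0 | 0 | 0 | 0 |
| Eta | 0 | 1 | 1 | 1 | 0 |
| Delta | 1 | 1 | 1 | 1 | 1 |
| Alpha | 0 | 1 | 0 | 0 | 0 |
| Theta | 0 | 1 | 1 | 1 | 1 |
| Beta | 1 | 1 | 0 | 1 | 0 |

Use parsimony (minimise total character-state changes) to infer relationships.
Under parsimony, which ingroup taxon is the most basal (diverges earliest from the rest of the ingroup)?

The outgroup has state '0' for every character, so '1' is the derived state throughout.
C1 groups Beta and Delta, which is incompatible with the clades supported by the remaining characters; treating it as convergent (homoplasy) costs fewer steps than any alternative tree.
All ingroup taxa share the derived state '1' for C2; it defines the ingroup but does not resolve relationships within it.
C3: derived state '1' in Delta, Eta, and Theta only — synapomorphy for {Delta, Eta, Theta}.
C4 (derived state '1') is shared by Beta, Delta, Eta, and Theta — a synapomorphy uniting that clade.
C5: derived state '1' in Delta and Theta only — synapomorphy for {Delta, Theta}.
Most parsimonious ingroup topology: (((Eta,(Delta,Theta)),Beta),Alpha).
Alpha is sister to the clade containing all other ingroup taxa, so it is the earliest-diverging (most basal) ingroup lineage.

Alpha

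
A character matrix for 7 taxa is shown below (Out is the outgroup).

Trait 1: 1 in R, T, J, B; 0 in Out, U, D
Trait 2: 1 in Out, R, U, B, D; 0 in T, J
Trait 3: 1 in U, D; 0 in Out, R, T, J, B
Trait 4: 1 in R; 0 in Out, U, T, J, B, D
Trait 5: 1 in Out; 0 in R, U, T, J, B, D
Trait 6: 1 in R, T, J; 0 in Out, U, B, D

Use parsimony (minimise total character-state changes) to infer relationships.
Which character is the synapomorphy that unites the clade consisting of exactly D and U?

Trait 3

Character polarity is set by the outgroup: the derived state is whichever differs from the outgroup's state, so for Trait 2, Trait 5 the derived state is '0', and for the remaining characters it is '1'.
Only B, J, R, and T show the derived state '1' for Trait 1, supporting them as a clade.
Trait 2: derived state '0' in J and T only — synapomorphy for {J, T}.
Only D and U show the derived state '1' for Trait 3, supporting them as a clade.
Trait 4 (derived state '1') is unique to R (autapomorphy; uninformative for grouping).
Trait 5 (derived state '0') is shared by all ingroup taxa — unites the whole ingroup.
Only J, R, and T show the derived state '1' for Trait 6, supporting them as a clade.
Most parsimonious ingroup topology: (((R,(T,J)),B),(U,D)).
The clade {D, U} is supported by Trait 3: its derived state '1' occurs in exactly those taxa and in no other taxon (including the outgroup).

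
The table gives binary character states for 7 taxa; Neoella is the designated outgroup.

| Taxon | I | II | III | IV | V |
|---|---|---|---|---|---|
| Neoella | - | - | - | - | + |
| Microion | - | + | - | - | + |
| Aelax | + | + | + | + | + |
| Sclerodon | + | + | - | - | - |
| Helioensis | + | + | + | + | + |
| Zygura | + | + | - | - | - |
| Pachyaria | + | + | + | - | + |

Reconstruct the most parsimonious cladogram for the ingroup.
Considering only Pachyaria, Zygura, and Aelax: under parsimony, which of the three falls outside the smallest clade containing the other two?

Character polarity is set by the outgroup: the derived state is whichever differs from the outgroup's state, so for V the derived state is '-', and for the remaining characters it is '+'.
I: derived state '+' in Aelax, Helioensis, Pachyaria, Sclerodon, and Zygura only — synapomorphy for {Aelax, Helioensis, Pachyaria, Sclerodon, Zygura}.
All ingroup taxa share the derived state '+' for II; it defines the ingroup but does not resolve relationships within it.
III (derived state '+') is shared by Aelax, Helioensis, and Pachyaria — a synapomorphy uniting that clade.
IV (derived state '+') is shared by Aelax and Helioensis — a synapomorphy uniting that clade.
Only Sclerodon and Zygura show the derived state '-' for V, supporting them as a clade.
Most parsimonious ingroup topology: (Microion,(((Aelax,Helioensis),Pachyaria),(Sclerodon,Zygura))).
Pachyaria and Aelax share a more recent common ancestor with each other than either does with Zygura, so Zygura is the least closely related of the three.

Zygura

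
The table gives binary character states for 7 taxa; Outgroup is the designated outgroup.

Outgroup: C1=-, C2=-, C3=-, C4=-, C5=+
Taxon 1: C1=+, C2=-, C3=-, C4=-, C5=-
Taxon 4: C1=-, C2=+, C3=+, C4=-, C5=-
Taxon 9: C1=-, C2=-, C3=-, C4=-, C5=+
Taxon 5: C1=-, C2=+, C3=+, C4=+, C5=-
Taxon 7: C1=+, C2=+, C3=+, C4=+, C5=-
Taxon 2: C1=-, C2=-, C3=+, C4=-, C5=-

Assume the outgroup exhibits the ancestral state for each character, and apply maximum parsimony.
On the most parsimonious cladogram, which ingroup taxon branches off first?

Taxon 9

Character polarity is set by the outgroup: the derived state is whichever differs from the outgroup's state, so for C5 the derived state is '-', and for the remaining characters it is '+'.
C1 groups Taxon 1 and Taxon 7, which is incompatible with the clades supported by the remaining characters; treating it as convergent (homoplasy) costs fewer steps than any alternative tree.
C2 (derived state '+') is shared by Taxon 4, Taxon 5, and Taxon 7 — a synapomorphy uniting that clade.
Only Taxon 2, Taxon 4, Taxon 5, and Taxon 7 show the derived state '+' for C3, supporting them as a clade.
C4 (derived state '+') is shared by Taxon 5 and Taxon 7 — a synapomorphy uniting that clade.
C5: derived state '-' in Taxon 1, Taxon 2, Taxon 4, Taxon 5, and Taxon 7 only — synapomorphy for {Taxon 1, Taxon 2, Taxon 4, Taxon 5, Taxon 7}.
Most parsimonious ingroup topology: ((Taxon 1,((Taxon 4,(Taxon 5,Taxon 7)),Taxon 2)),Taxon 9).
Taxon 9 is sister to the clade containing all other ingroup taxa, so it is the earliest-diverging (most basal) ingroup lineage.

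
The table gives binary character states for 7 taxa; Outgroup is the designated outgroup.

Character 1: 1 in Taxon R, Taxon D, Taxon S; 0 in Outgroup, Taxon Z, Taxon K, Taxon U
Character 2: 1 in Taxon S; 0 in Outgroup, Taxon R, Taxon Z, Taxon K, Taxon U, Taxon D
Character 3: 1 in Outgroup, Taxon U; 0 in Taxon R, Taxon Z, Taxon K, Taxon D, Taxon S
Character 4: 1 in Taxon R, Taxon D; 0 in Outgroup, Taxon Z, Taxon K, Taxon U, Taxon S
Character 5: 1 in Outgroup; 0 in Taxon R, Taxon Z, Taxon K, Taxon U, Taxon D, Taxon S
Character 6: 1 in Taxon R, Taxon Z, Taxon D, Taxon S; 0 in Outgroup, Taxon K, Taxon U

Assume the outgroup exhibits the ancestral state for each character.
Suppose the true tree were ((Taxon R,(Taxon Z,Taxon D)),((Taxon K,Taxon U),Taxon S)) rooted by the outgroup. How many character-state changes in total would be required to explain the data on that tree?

Map each character onto ((Taxon R,(Taxon Z,Taxon D)),((Taxon K,Taxon U),Taxon S)) (rooted by Outgroup) and count the minimum state changes it requires (Fitch parsimony):
Character 1: 3; Character 2: 1; Character 3: 2; Character 4: 2; Character 5: 1; Character 6: 2.
Total tree length = 11.

11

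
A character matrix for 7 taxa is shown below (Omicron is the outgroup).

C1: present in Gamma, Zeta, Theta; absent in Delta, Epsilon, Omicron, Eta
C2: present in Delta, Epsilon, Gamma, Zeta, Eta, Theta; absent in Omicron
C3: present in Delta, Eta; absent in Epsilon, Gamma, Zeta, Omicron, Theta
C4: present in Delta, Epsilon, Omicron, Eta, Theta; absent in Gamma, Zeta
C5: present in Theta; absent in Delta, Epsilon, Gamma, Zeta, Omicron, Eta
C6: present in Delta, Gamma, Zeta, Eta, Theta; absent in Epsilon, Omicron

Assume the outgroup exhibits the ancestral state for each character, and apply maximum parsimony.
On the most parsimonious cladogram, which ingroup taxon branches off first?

Character polarity is set by the outgroup: the derived state is whichever differs from the outgroup's state, so for C4 the derived state is 'absent', and for the remaining characters it is 'present'.
Only Gamma, Theta, and Zeta show the derived state 'present' for C1, supporting them as a clade.
C2 (derived state 'present') is shared by all ingroup taxa — unites the whole ingroup.
C3: derived state 'present' in Delta and Eta only — synapomorphy for {Delta, Eta}.
C4 (derived state 'absent') is shared by Gamma and Zeta — a synapomorphy uniting that clade.
C5: derived state 'present' in Theta only — an autapomorphy, so it tells us nothing about relationships among taxa.
C6: derived state 'present' in Delta, Eta, Gamma, Theta, and Zeta only — synapomorphy for {Delta, Eta, Gamma, Theta, Zeta}.
Most parsimonious ingroup topology: (((Delta,Eta),((Gamma,Zeta),Theta)),Epsilon).
Epsilon is sister to the clade containing all other ingroup taxa, so it is the earliest-diverging (most basal) ingroup lineage.

Epsilon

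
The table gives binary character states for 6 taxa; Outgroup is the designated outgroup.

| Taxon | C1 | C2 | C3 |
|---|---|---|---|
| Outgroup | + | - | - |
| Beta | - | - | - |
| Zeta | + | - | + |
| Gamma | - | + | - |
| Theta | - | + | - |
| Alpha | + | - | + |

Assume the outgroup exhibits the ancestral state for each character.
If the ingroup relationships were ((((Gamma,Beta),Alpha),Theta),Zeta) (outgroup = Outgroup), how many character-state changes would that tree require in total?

6

Map each character onto ((((Gamma,Beta),Alpha),Theta),Zeta) (rooted by Outgroup) and count the minimum state changes it requires (Fitch parsimony):
C1: 2; C2: 2; C3: 2.
Total tree length = 6.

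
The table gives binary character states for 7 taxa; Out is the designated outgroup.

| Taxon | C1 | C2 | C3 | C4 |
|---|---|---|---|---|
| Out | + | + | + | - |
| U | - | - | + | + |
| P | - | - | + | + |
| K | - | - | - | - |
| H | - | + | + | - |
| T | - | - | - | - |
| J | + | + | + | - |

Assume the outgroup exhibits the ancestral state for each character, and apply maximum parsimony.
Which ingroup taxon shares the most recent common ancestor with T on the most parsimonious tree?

K

Character polarity is set by the outgroup: the derived state is whichever differs from the outgroup's state, so for C1, C2, C3 the derived state is '-', and for the remaining characters it is '+'.
C1: derived state '-' in H, K, P, T, and U only — synapomorphy for {H, K, P, T, U}.
C2 (derived state '-') is shared by K, P, T, and U — a synapomorphy uniting that clade.
C3: derived state '-' in K and T only — synapomorphy for {K, T}.
C4 (derived state '+') is shared by P and U — a synapomorphy uniting that clade.
Most parsimonious ingroup topology: ((((U,P),(K,T)),H),J).
T and K form a cherry on this tree, so they are sister taxa.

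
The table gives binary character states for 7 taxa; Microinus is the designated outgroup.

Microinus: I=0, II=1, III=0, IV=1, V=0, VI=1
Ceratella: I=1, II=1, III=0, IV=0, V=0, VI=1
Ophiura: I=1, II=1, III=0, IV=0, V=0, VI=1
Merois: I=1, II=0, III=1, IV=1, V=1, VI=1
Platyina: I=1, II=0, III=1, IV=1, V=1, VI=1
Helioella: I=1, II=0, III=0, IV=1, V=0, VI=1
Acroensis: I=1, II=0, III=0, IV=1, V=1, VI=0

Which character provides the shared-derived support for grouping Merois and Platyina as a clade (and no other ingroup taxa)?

III

Character polarity is set by the outgroup: the derived state is whichever differs from the outgroup's state, so for II, IV, VI the derived state is '0', and for the remaining characters it is '1'.
I (derived state '1') is shared by all ingroup taxa — unites the whole ingroup.
II: derived state '0' in Acroensis, Helioella, Merois, and Platyina only — synapomorphy for {Acroensis, Helioella, Merois, Platyina}.
III (derived state '1') is shared by Merois and Platyina — a synapomorphy uniting that clade.
IV (derived state '0') is shared by Ceratella and Ophiura — a synapomorphy uniting that clade.
V (derived state '1') is shared by Acroensis, Merois, and Platyina — a synapomorphy uniting that clade.
VI (derived state '0') is unique to Acroensis (autapomorphy; uninformative for grouping).
Most parsimonious ingroup topology: ((Ceratella,Ophiura),(((Merois,Platyina),Acroensis),Helioella)).
The clade {Merois, Platyina} is supported by III: its derived state '1' occurs in exactly those taxa and in no other taxon (including the outgroup).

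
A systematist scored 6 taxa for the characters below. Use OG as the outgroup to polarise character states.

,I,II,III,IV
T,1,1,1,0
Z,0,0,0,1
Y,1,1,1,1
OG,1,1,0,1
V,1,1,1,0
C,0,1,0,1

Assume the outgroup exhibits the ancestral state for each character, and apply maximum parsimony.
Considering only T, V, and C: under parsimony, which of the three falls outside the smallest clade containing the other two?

Character polarity is set by the outgroup: the derived state is whichever differs from the outgroup's state, so for I, II, IV the derived state is '0', and for the remaining characters it is '1'.
Only C and Z show the derived state '0' for I, supporting them as a clade.
II: derived state '0' in Z only — an autapomorphy, so it tells us nothing about relationships among taxa.
III (derived state '1') is shared by T, V, and Y — a synapomorphy uniting that clade.
IV: derived state '0' in T and V only — synapomorphy for {T, V}.
Most parsimonious ingroup topology: ((Z,C),((T,V),Y)).
T and V share a more recent common ancestor with each other than either does with C, so C is the least closely related of the three.

C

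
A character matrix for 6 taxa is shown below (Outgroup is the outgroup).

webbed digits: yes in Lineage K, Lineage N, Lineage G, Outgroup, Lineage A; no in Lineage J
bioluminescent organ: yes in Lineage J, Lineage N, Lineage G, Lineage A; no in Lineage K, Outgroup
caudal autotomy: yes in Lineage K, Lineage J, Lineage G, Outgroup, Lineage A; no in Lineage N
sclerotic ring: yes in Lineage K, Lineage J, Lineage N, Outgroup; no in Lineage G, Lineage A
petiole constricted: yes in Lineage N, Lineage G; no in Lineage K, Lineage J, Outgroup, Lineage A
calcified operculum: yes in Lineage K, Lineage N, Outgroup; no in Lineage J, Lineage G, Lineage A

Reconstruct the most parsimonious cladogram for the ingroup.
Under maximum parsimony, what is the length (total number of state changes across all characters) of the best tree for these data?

7

Character polarity is set by the outgroup: the derived state is whichever differs from the outgroup's state, so for webbed digits, caudal autotomy, sclerotic ring, calcified operculum the derived state is 'no', and for the remaining characters it is 'yes'.
webbed digits: derived state 'no' in Lineage J only — an autapomorphy, so it tells us nothing about relationships among taxa.
bioluminescent organ: derived state 'yes' in Lineage A, Lineage G, Lineage J, and Lineage N only — synapomorphy for {Lineage A, Lineage G, Lineage J, Lineage N}.
caudal autotomy (derived state 'no') is unique to Lineage N (autapomorphy; uninformative for grouping).
Only Lineage A and Lineage G show the derived state 'no' for sclerotic ring, supporting them as a clade.
petiole constricted groups Lineage G and Lineage N, which is incompatible with the clades supported by the remaining characters; treating it as convergent (homoplasy) costs fewer steps than any alternative tree.
calcified operculum: derived state 'no' in Lineage A, Lineage G, and Lineage J only — synapomorphy for {Lineage A, Lineage G, Lineage J}.
Most parsimonious ingroup topology: ((((Lineage G,Lineage A),Lineage J),Lineage N),Lineage K).
Changes per character on this tree: webbed digits: 1; bioluminescent organ: 1; caudal autotomy: 1; sclerotic ring: 1; petiole constricted: 2; calcified operculum: 1.
Total = 7.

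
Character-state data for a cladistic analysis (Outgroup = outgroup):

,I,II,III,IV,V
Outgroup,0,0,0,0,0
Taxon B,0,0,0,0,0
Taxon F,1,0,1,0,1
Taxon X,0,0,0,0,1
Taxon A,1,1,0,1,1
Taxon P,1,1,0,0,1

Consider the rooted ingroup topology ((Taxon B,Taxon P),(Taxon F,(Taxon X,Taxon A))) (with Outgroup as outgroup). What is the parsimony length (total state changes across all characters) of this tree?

Map each character onto ((Taxon B,Taxon P),(Taxon F,(Taxon X,Taxon A))) (rooted by Outgroup) and count the minimum state changes it requires (Fitch parsimony):
I: 3; II: 2; III: 1; IV: 1; V: 2.
Total tree length = 9.

9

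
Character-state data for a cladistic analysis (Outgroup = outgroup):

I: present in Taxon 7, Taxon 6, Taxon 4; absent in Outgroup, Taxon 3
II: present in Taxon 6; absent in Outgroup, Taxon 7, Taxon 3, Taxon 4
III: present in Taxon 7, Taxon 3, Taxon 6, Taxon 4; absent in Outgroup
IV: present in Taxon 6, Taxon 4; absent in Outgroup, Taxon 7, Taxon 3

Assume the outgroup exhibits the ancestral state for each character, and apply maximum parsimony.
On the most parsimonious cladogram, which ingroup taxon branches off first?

Taxon 3

The outgroup has state 'absent' for every character, so 'present' is the derived state throughout.
I (derived state 'present') is shared by Taxon 4, Taxon 6, and Taxon 7 — a synapomorphy uniting that clade.
II: derived state 'present' in Taxon 6 only — an autapomorphy, so it tells us nothing about relationships among taxa.
III (derived state 'present') is shared by all ingroup taxa — unites the whole ingroup.
Only Taxon 4 and Taxon 6 show the derived state 'present' for IV, supporting them as a clade.
Most parsimonious ingroup topology: (((Taxon 6,Taxon 4),Taxon 7),Taxon 3).
Taxon 3 is sister to the clade containing all other ingroup taxa, so it is the earliest-diverging (most basal) ingroup lineage.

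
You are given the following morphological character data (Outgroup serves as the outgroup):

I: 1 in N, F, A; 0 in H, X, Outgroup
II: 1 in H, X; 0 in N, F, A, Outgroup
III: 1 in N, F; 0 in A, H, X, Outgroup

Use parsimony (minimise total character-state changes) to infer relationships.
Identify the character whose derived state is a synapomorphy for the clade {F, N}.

The outgroup has state '0' for every character, so '1' is the derived state throughout.
I (derived state '1') is shared by A, F, and N — a synapomorphy uniting that clade.
II (derived state '1') is shared by H and X — a synapomorphy uniting that clade.
III: derived state '1' in F and N only — synapomorphy for {F, N}.
Most parsimonious ingroup topology: (((F,N),A),(X,H)).
The clade {F, N} is supported by III: its derived state '1' occurs in exactly those taxa and in no other taxon (including the outgroup).

III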